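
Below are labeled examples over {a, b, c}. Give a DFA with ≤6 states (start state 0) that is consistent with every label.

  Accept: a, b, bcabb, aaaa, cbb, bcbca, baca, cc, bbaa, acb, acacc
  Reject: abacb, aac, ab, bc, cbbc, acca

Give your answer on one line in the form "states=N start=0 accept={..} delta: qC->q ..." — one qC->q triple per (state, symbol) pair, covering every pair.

states=4 start=0 accept={0,1,3} delta: 0a->1 0b->0 0c->2 1a->0 1b->2 1c->2 2a->3 2b->0 2c->3 3a->2 3b->2 3c->3

Fold the examples into a partial DFA from state 0: repeatedly fix the first undefined (state, symbol) met by the shortest-then-alphabetical prefix, trying targets in increasing order and rejecting any under which an Accept and a Reject string meet in one state with the same remainder; add a state when all current targets are rejected. Accepting states are where Accept strings end.
a: 0a undefined. 0a->0: no, b/ab meet in 0 with "b" left. Open state 1: 0a->1.
b: 0b undefined. 0b->0: ok.
c: 0c undefined. 0c->0: no, b/bc meet in 0. 0c->1: no, a/bc meet in 1. Open state 2: 0c->2.
aa: 1a undefined. 1a->0: ok.
ab: 1b undefined. 1b->0: no, b/ab meet in 0. 1b->1: no, a/ab meet in 1. 1b->2: ok.
ac: 1c undefined. 1c->0: no, acacc/aac meet in 2. 1c->1: no, b/acca meet in 0. 1c->2: ok.
cb: 2b undefined. 2b->0: ok.
cc: 2c undefined. 2c->0: no, a/acca meet in 1. 2c->1: no, b/acca meet in 0. 2c->2: no, bcbca/acca meet in 2 with "a" left. Open state 3: 2c->3.
aba: 2a undefined. 2a->0: no, b/abacb meet in 0. 2a->1: no, b/abacb meet in 0. 2a->2: no, bcbca/aac meet in 2. 2a->3: ok.
abac: 3c undefined. 3c->0: no, b/abacb meet in 0. 3c->1: no, acacc/abacb meet in 2. 3c->2: no, b/abacb meet in 0. 3c->3: ok.
acca: 3a undefined. 3a->0: no, b/acca meet in 0. 3a->1: no, a/acca meet in 1. 3a->2: ok.
bcab: 3b undefined. 3b->0: no, b/abacb meet in 0. 3b->1: no, a/abacb meet in 1. 3b->2: ok.
All examples now run through 4 states with every (state, symbol) defined. Accept strings end in {0,1,3}, Reject strings end in {2}; accept={0,1,3}.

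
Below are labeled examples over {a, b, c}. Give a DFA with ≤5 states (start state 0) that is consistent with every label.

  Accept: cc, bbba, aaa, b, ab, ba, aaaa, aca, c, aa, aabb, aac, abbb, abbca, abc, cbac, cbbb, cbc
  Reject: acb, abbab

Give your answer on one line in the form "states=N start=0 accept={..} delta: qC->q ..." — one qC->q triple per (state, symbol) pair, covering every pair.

states=5 start=0 accept={0,1,2,3} delta: 0a->0 0b->1 0c->2 1a->0 1b->3 1c->0 2a->0 2b->4 2c->0 3a->2 3b->0 3c->0 4a->0 4b->0 4c->0

Grow the machine one transition at a time. Run the examples from 0; the earliest place one falls off (shortest prefix, ties alphabetical) gets sent to the lowest-numbered state that keeps every Accept/Reject pair distinguishable — a pair clashes when both reach the same state with identical unread suffix — and to a fresh state only if none does.
a: 0a undefined. 0a->0: ok.
b: 0b undefined. 0b->0: no, bbba/abbab meet in 0. Open state 1: 0b->1.
c: 0c undefined. 0c->0: no, b/acb meet in 1. 0c->1: no, aabb/acb meet in 1 with "b" left. Open state 2: 0c->2.
ba: 1a undefined. 1a->0: ok.
bb: 1b undefined. 1b->0: no, b/abbab meet in 1. 1b->1: no, b/abbab meet in 1. 1b->2: no, abbb/acb meet in 2 with "b" left. Open state 3: 1b->3.
cb: 2b undefined. 2b->0: no, aaa/acb meet in 0. 2b->1: no, b/acb meet in 1. 2b->2: no, c/acb meet in 2. 2b->3: no, aabb/acb meet in 3. Open state 4: 2b->4.
cc: 2c undefined. 2c->0: ok.
abc: 1c undefined. 1c->0: ok.
aca: 2a undefined. 2a->0: ok.
bbb: 3b undefined. 3b->0: ok.
cba: 4a undefined. 4a->0: ok.
cbb: 4b undefined. 4b->0: ok.
cbc: 4c undefined. 4c->0: ok.
abba: 3a undefined. 3a->0: no, b/abbab meet in 1. 3a->1: no, aabb/abbab meet in 3. 3a->2: ok.
abbc: 3c undefined. 3c->0: ok.
All examples now run through 5 states with every (state, symbol) defined. Accept strings end in {0,1,2,3}, Reject strings end in {4}; accept={0,1,2,3}.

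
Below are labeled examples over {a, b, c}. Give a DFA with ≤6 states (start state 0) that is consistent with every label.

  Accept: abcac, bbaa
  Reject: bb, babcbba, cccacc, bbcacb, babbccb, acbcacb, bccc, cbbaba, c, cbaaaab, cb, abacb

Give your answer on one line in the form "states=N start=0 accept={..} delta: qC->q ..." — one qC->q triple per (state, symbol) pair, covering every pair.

states=4 start=0 accept={3} delta: 0a->0 0b->1 0c->0 1a->0 1b->2 1c->2 2a->3 2b->0 2c->0 3a->3 3b->0 3c->3

Fold the examples into a partial DFA from state 0: repeatedly fix the first undefined (state, symbol) met by the shortest-then-alphabetical prefix, trying targets in increasing order and rejecting any under which an Accept and a Reject string meet in one state with the same remainder; add a state when all current targets are rejected. Accepting states are where Accept strings end.
a: 0a undefined. 0a->0: ok.
b: 0b undefined. 0b->0: no, bbaa/bb meet in 0. Open state 1: 0b->1.
c: 0c undefined. 0c->0: ok.
ba: 1a undefined. 1a->0: ok.
bb: 1b undefined. 1b->0: no, bbaa/bb meet in 0. 1b->1: no, bbaa/cccacc meet in 0. Open state 2: 1b->2.
bc: 1c undefined. 1c->0: no, abcac/cccacc meet in 0. 1c->1: no, abcac/cccacc meet in 0. 1c->2: ok.
bba: 2a undefined. 2a->0: no, abcac/cccacc meet in 0. 2a->1: no, abcac/bb meet in 2. 2a->2: no, bbaa/bb meet in 2. Open state 3: 2a->3.
bbc: 2c undefined. 2c->0: ok.
bbaa: 3a undefined. 3a->0: no, bbaa/cccacc meet in 0. 3a->1: no, bbaa/bbcacb meet in 1. 3a->2: no, bbaa/bb meet in 2. 3a->3: ok.
abcac: 3c undefined. 3c->0: no, abcac/cccacc meet in 0. 3c->1: no, abcac/bbcacb meet in 1. 3c->2: no, abcac/bb meet in 2. 3c->3: ok.
babcb: 2b undefined. 2b->0: ok.
cbbab: 3b undefined. 3b->0: ok.
All examples now run through 4 states with every (state, symbol) defined. Accept strings end in {3}, Reject strings end in {0,1,2}; accept={3}.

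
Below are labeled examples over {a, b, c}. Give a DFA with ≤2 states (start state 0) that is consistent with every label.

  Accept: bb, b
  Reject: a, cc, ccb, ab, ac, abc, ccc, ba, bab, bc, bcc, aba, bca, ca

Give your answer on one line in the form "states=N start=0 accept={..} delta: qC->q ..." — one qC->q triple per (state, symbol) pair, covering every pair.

states=2 start=0 accept={0} delta: 0a->1 0b->0 0c->1 1a->1 1b->1 1c->1

Fold the examples into a partial DFA from state 0: repeatedly fix the first undefined (state, symbol) met by the shortest-then-alphabetical prefix, trying targets in increasing order and rejecting any under which an Accept and a Reject string meet in one state with the same remainder; add a state when all current targets are rejected. Accepting states are where Accept strings end.
a: 0a undefined. 0a->0: no, b/ab meet in 0 with "b" left. Open state 1: 0a->1.
b: 0b undefined. 0b->0: ok.
c: 0c undefined. 0c->0: no, bb/cc meet in 0. 0c->1: ok.
ab: 1b undefined. 1b->0: no, bb/ab meet in 0. 1b->1: ok.
ac: 1c undefined. 1c->0: no, bb/cc meet in 0. 1c->1: ok.
ca: 1a undefined. 1a->0: no, bb/aba meet in 0. 1a->1: ok.
All examples now run through 2 states with every (state, symbol) defined. Accept strings end in {0}, Reject strings end in {1}; accept={0}.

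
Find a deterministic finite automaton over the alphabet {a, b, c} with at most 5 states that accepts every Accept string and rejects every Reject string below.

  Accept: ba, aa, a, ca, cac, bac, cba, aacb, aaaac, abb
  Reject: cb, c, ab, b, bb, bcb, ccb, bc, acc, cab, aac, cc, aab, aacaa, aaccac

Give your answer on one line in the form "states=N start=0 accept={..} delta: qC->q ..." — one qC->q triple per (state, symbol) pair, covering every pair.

Grow the machine one transition at a time. Run the examples from 0; the earliest place one falls off (shortest prefix, ties alphabetical) gets sent to the lowest-numbered state that keeps every Accept/Reject pair distinguishable — a pair clashes when both reach the same state with identical unread suffix — and to a fresh state only if none does.
a: 0a undefined. 0a->0: no, aacb/cb meet in 0 with "cb" left. Open state 1: 0a->1.
b: 0b undefined. 0b->0: ok.
c: 0c undefined. 0c->0: ok.
aa: 1a undefined. 1a->0: no, aa/cb meet in 0. 1a->1: no, cac/aac meet in 1 with "c" left. Open state 2: 1a->2.
ab: 1b undefined. 1b->0: no, abb/cb meet in 0. 1b->1: no, ba/ab meet in 1. 1b->2: no, aa/ab meet in 2. Open state 3: 1b->3.
ac: 1c undefined. 1c->0: no, cac/cb meet in 0. 1c->1: no, ba/acc meet in 1. 1c->2: ok.
aaa: 2a undefined. 2a->0: ok.
aab: 2b undefined. 2b->0: ok.
aac: 2c undefined. 2c->0: no, aa/aacaa meet in 2. 2c->1: no, ba/acc meet in 1. 2c->2: no, ba/aacaa meet in 1. 2c->3: ok.
abb: 3b undefined. 3b->0: no, aacb/cb meet in 0. 3b->1: ok.
aaca: 3a undefined. 3a->0: no, ba/aacaa meet in 1. 3a->1: no, aa/aacaa meet in 2. 3a->2: ok.
aacc: 3c undefined. 3c->0: no, aa/aaccac meet in 2. 3c->1: ok.
All examples now run through 4 states with every (state, symbol) defined. Accept strings end in {1,2}, Reject strings end in {0,3}; accept={1,2}.

states=4 start=0 accept={1,2} delta: 0a->1 0b->0 0c->0 1a->2 1b->3 1c->2 2a->0 2b->0 2c->3 3a->2 3b->1 3c->1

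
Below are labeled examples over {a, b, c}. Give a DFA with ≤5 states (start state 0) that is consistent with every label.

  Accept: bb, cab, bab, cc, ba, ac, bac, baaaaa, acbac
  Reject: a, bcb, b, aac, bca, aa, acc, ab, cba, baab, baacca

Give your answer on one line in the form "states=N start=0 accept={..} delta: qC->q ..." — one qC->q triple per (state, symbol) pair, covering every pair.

states=5 start=0 accept={3,4} delta: 0a->1 0b->2 0c->1 1a->2 1b->0 1c->3 2a->4 2b->3 2c->0 3a->0 3b->0 3c->0 4a->0 4b->3 4c->3

Grow the machine one transition at a time. Run the examples from 0; the earliest place one falls off (shortest prefix, ties alphabetical) gets sent to the lowest-numbered state that keeps every Accept/Reject pair distinguishable — a pair clashes when both reach the same state with identical unread suffix — and to a fresh state only if none does.
a: 0a undefined. 0a->0: no, cc/acc meet in 0 with "cc" left. Open state 1: 0a->1.
b: 0b undefined. 0b->0: no, bb/b meet in 0. 0b->1: no, bb/ab meet in 1 with "b" left. Open state 2: 0b->2.
c: 0c undefined. 0c->0: no, cab/ab meet in 1 with "b" left. 0c->1: ok.
aa: 1a undefined. 1a->0: no, cab/b meet in 2. 1a->1: no, cab/ab meet in 1 with "b" left. 1a->2: ok.
ab: 1b undefined. 1b->0: ok.
ac: 1c undefined. 1c->0: no, cc/ab meet in 0. 1c->1: no, cc/a meet in 1. 1c->2: no, cc/b meet in 2. Open state 3: 1c->3.
ba: 2a undefined. 2a->0: no, bab/b meet in 2. 2a->1: no, bb/baab meet in 2 with "b" left. 2a->2: no, bb/baab meet in 2 with "b" left. 2a->3: no, bac/acc meet in 3 with "c" left. Open state 4: 2a->4.
bb: 2b undefined. 2b->0: no, bb/ab meet in 0. 2b->1: no, bb/a meet in 1. 2b->2: no, bb/b meet in 2. 2b->3: ok.
bc: 2c undefined. 2c->0: ok.
acb: 3b undefined. 3b->0: ok.
acc: 3c undefined. 3c->0: ok.
baa: 4a undefined. 4a->0: ok.
bab: 4b undefined. 4b->0: no, bab/aac meet in 0. 4b->1: no, bab/a meet in 1. 4b->2: no, bab/bcb meet in 2. 4b->3: ok.
bac: 4c undefined. 4c->0: no, bac/aac meet in 0. 4c->1: no, bac/a meet in 1. 4c->2: no, bac/bcb meet in 2. 4c->3: ok.
baacca: 3a undefined. 3a->0: ok.
All examples now run through 5 states with every (state, symbol) defined. Accept strings end in {3,4}, Reject strings end in {0,1,2}; accept={3,4}.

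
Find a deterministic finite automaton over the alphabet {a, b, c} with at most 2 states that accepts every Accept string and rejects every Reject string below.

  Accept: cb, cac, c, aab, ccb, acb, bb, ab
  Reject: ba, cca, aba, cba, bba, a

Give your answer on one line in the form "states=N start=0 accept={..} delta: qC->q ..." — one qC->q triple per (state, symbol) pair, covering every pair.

State merging on the prefix tree: take the shortest (then alphabetical) example prefix whose next move is undefined and point that move at state 0, else 1, else 2, ...; a target is out if some Accept/Reject pair would then sit in one state with the same input left (inseparable). If every existing state is out, open a new one.
a: 0a undefined. 0a->0: ok.
b: 0b undefined. 0b->0: no, aab/ba meet in 0. Open state 1: 0b->1.
c: 0c undefined. 0c->0: no, cac/cca meet in 0. 0c->1: ok.
ba: 1a undefined. 1a->0: ok.
bb: 1b undefined. 1b->0: no, cb/ba meet in 0. 1b->1: ok.
cc: 1c undefined. 1c->0: ok.
All examples now run through 2 states with every (state, symbol) defined. Accept strings end in {1}, Reject strings end in {0}; accept={1}.

states=2 start=0 accept={1} delta: 0a->0 0b->1 0c->1 1a->0 1b->1 1c->0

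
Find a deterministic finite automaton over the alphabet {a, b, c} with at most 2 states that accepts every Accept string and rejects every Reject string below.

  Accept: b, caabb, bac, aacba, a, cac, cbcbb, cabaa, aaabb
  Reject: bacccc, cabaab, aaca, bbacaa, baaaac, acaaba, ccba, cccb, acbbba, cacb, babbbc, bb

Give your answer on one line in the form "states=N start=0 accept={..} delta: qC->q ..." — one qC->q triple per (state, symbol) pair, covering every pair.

Fold the examples into a partial DFA from state 0: repeatedly fix the first undefined (state, symbol) met by the shortest-then-alphabetical prefix, trying targets in increasing order and rejecting any under which an Accept and a Reject string meet in one state with the same remainder; add a state when all current targets are rejected. Accepting states are where Accept strings end.
a: 0a undefined. 0a->0: no, aaabb/bb meet in 0 with "bb" left. Open state 1: 0a->1.
b: 0b undefined. 0b->0: no, b/bb meet in 0. 0b->1: ok.
c: 0c undefined. 0c->0: no, b/cccb meet in 1. 0c->1: ok.
aa: 1a undefined. 1a->0: ok.
ac: 1c undefined. 1c->0: ok.
bb: 1b undefined. 1b->0: ok.
All examples now run through 2 states with every (state, symbol) defined. Accept strings end in {1}, Reject strings end in {0}; accept={1}.

states=2 start=0 accept={1} delta: 0a->1 0b->1 0c->1 1a->0 1b->0 1c->0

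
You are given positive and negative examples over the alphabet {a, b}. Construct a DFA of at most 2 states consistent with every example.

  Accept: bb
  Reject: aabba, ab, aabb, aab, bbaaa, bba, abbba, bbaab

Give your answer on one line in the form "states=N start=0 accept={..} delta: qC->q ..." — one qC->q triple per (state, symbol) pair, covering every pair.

Grow the machine one transition at a time. Run the examples from 0; the earliest place one falls off (shortest prefix, ties alphabetical) gets sent to the lowest-numbered state that keeps every Accept/Reject pair distinguishable — a pair clashes when both reach the same state with identical unread suffix — and to a fresh state only if none does.
a: 0a undefined. 0a->0: no, bb/aabb meet in 0 with "bb" left. Open state 1: 0a->1.
b: 0b undefined. 0b->0: ok.
aa: 1a undefined. 1a->0: no, bb/aabb meet in 0. 1a->1: ok.
ab: 1b undefined. 1b->0: no, bb/ab meet in 0. 1b->1: ok.
All examples now run through 2 states with every (state, symbol) defined. Accept strings end in {0}, Reject strings end in {1}; accept={0}.

states=2 start=0 accept={0} delta: 0a->1 0b->0 1a->1 1b->1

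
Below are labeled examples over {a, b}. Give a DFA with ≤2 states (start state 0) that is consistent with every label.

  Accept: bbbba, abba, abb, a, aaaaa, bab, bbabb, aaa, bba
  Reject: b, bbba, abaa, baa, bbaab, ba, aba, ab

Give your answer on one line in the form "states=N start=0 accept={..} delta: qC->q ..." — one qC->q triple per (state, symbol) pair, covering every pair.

State merging on the prefix tree: take the shortest (then alphabetical) example prefix whose next move is undefined and point that move at state 0, else 1, else 2, ...; a target is out if some Accept/Reject pair would then sit in one state with the same input left (inseparable). If every existing state is out, open a new one.
a: 0a undefined. 0a->0: ok.
b: 0b undefined. 0b->0: no, bbbba/b meet in 0. Open state 1: 0b->1.
ba: 1a undefined. 1a->0: no, a/abaa meet in 0. 1a->1: ok.
bb: 1b undefined. 1b->0: ok.
All examples now run through 2 states with every (state, symbol) defined. Accept strings end in {0}, Reject strings end in {1}; accept={0}.

states=2 start=0 accept={0} delta: 0a->0 0b->1 1a->1 1b->0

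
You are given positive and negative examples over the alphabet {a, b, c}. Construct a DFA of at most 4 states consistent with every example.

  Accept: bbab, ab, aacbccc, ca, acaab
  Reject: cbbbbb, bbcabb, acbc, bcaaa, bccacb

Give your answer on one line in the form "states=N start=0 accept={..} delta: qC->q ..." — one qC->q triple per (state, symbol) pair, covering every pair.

State merging on the prefix tree: take the shortest (then alphabetical) example prefix whose next move is undefined and point that move at state 0, else 1, else 2, ...; a target is out if some Accept/Reject pair would then sit in one state with the same input left (inseparable). If every existing state is out, open a new one.
a: 0a undefined. 0a->0: ok.
b: 0b undefined. 0b->0: ok.
c: 0c undefined. 0c->0: no, bbab/cbbbbb meet in 0. Open state 1: 0c->1.
ca: 1a undefined. 1a->0: no, bbab/bbcabb meet in 0. 1a->1: no, ca/bcaaa meet in 1. Open state 2: 1a->2.
cb: 1b undefined. 1b->0: no, bbab/cbbbbb meet in 0. 1b->1: ok.
bcc: 1c undefined. 1c->0: no, bbab/acbc meet in 0. 1c->1: no, aacbccc/cbbbbb meet in 1. 1c->2: no, ca/acbc meet in 2. Open state 3: 1c->3.
acaa: 2a undefined. 2a->0: no, bbab/bcaaa meet in 0. 2a->1: no, ca/bcaaa meet in 2. 2a->2: no, ca/bcaaa meet in 2. 2a->3: ok.
bcca: 3a undefined. 3a->0: no, bbab/bcaaa meet in 0. 3a->1: no, acaab/bccacb meet in 3 with "b" left. 3a->2: no, ca/bcaaa meet in 2. 3a->3: ok.
acaab: 3b undefined. 3b->0: ok.
bbcab: 2b undefined. 2b->0: no, bbab/bbcabb meet in 0. 2b->1: ok.
bccac: 3c undefined. 3c->0: no, bbab/bccacb meet in 0. 3c->1: no, aacbccc/acbc meet in 3. 3c->2: ok.
aacbccc: 2c undefined. 2c->0: ok.
All examples now run through 4 states with every (state, symbol) defined. Accept strings end in {0,2}, Reject strings end in {1,3}; accept={0,2}.

states=4 start=0 accept={0,2} delta: 0a->0 0b->0 0c->1 1a->2 1b->1 1c->3 2a->3 2b->1 2c->0 3a->3 3b->0 3c->2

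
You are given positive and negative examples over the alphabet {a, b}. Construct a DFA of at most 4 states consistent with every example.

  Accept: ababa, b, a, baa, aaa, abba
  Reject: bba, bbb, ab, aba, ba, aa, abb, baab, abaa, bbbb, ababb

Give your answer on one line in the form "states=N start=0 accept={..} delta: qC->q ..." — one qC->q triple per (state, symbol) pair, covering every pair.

Grow the machine one transition at a time. Run the examples from 0; the earliest place one falls off (shortest prefix, ties alphabetical) gets sent to the lowest-numbered state that keeps every Accept/Reject pair distinguishable — a pair clashes when both reach the same state with identical unread suffix — and to a fresh state only if none does.
a: 0a undefined. 0a->0: no, b/ab meet in 0 with "b" left. Open state 1: 0a->1.
b: 0b undefined. 0b->0: no, b/bbb meet in 0. 0b->1: ok.
aa: 1a undefined. 1a->0: ok.
ab: 1b undefined. 1b->0: no, ababa/bba meet in 1. 1b->1: no, ababa/bba meet in 0. Open state 2: 1b->2.
aba: 2a undefined. 2a->0: no, ababa/bba meet in 0. 2a->1: no, ababa/bba meet in 1. 2a->2: ok.
abb: 2b undefined. 2b->0: no, ababa/bbbb meet in 1. 2b->1: no, ababa/ba meet in 0. 2b->2: no, ababa/bba meet in 2. Open state 3: 2b->3.
abba: 3a undefined. 3a->0: no, ababa/ba meet in 0. 3a->1: ok.
bbbb: 3b undefined. 3b->0: ok.
All examples now run through 4 states with every (state, symbol) defined. Accept strings end in {1}, Reject strings end in {0,2,3}; accept={1}.

states=4 start=0 accept={1} delta: 0a->1 0b->1 1a->0 1b->2 2a->2 2b->3 3a->1 3b->0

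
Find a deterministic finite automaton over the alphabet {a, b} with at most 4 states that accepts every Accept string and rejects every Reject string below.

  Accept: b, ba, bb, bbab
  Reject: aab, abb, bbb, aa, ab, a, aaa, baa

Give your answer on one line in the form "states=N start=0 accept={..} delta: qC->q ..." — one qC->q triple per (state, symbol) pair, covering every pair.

states=4 start=0 accept={0,2,3} delta: 0a->1 0b->2 1a->1 1b->1 2a->0 2b->3 3a->0 3b->1

Grow the machine one transition at a time. Run the examples from 0; the earliest place one falls off (shortest prefix, ties alphabetical) gets sent to the lowest-numbered state that keeps every Accept/Reject pair distinguishable — a pair clashes when both reach the same state with identical unread suffix — and to a fresh state only if none does.
a: 0a undefined. 0a->0: no, b/aab meet in 0 with "b" left. Open state 1: 0a->1.
b: 0b undefined. 0b->0: no, b/bbb meet in 0. 0b->1: no, b/a meet in 1. Open state 2: 0b->2.
aa: 1a undefined. 1a->0: no, b/aab meet in 2. 1a->1: ok.
ab: 1b undefined. 1b->0: no, b/abb meet in 2. 1b->1: ok.
ba: 2a undefined. 2a->0: ok.
bb: 2b undefined. 2b->0: no, b/bbb meet in 2. 2b->1: no, bb/aab meet in 1. 2b->2: no, b/bbb meet in 2. Open state 3: 2b->3.
bba: 3a undefined. 3a->0: ok.
bbb: 3b undefined. 3b->0: no, ba/bbb meet in 0. 3b->1: ok.
All examples now run through 4 states with every (state, symbol) defined. Accept strings end in {0,2,3}, Reject strings end in {1}; accept={0,2,3}.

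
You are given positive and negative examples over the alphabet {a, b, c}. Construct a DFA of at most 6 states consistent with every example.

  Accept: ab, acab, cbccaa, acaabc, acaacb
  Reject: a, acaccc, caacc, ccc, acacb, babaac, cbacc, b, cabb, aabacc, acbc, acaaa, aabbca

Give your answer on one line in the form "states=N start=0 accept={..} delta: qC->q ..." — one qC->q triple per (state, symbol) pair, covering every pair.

State merging on the prefix tree: take the shortest (then alphabetical) example prefix whose next move is undefined and point that move at state 0, else 1, else 2, ...; a target is out if some Accept/Reject pair would then sit in one state with the same input left (inseparable). If every existing state is out, open a new one.
a: 0a undefined. 0a->0: no, ab/b meet in 0 with "b" left. Open state 1: 0a->1.
b: 0b undefined. 0b->0: ok.
c: 0c undefined. 0c->0: ok.
aa: 1a undefined. 1a->0: no, cbccaa/caacc meet in 0. 1a->1: no, cbccaa/a meet in 1. Open state 2: 1a->2.
ab: 1b undefined. 1b->0: no, ab/ccc meet in 0. 1b->1: no, ab/a meet in 1. 1b->2: ok.
ac: 1c undefined. 1c->0: ok.
aab: 2b undefined. 2b->0: no, acaabc/acaccc meet in 0. 2b->1: no, acaabc/acaccc meet in 0. 2b->2: no, ab/cabb meet in 2. Open state 3: 2b->3.
aaba: 3a undefined. 3a->0: ok.
aabb: 3b undefined. 3b->0: ok.
baba: 2a undefined. 2a->0: ok.
caac: 2c undefined. 2c->0: no, acaacb/acaccc meet in 0. 2c->1: ok.
acaabc: 3c undefined. 3c->0: no, acaabc/acaccc meet in 0. 3c->1: no, acaabc/a meet in 1. 3c->2: ok.
All examples now run through 4 states with every (state, symbol) defined. Accept strings end in {2}, Reject strings end in {0,1,3}; accept={2}.

states=4 start=0 accept={2} delta: 0a->1 0b->0 0c->0 1a->2 1b->2 1c->0 2a->0 2b->3 2c->1 3a->0 3b->0 3c->2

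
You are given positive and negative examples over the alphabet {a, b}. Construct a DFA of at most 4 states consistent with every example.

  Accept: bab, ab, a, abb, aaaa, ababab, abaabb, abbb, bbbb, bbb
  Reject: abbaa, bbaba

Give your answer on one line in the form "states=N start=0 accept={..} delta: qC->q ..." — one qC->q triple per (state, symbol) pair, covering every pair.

states=4 start=0 accept={0,1,2} delta: 0a->0 0b->1 1a->0 1b->2 2a->3 2b->0 3a->3 3b->2

Grow the machine one transition at a time. Run the examples from 0; the earliest place one falls off (shortest prefix, ties alphabetical) gets sent to the lowest-numbered state that keeps every Accept/Reject pair distinguishable — a pair clashes when both reach the same state with identical unread suffix — and to a fresh state only if none does.
a: 0a undefined. 0a->0: ok.
b: 0b undefined. 0b->0: no, bab/abbaa meet in 0. Open state 1: 0b->1.
ba: 1a undefined. 1a->0: ok.
bb: 1b undefined. 1b->0: no, a/abbaa meet in 0. 1b->1: no, a/abbaa meet in 0. Open state 2: 1b->2.
bba: 2a undefined. 2a->0: no, a/abbaa meet in 0. 2a->1: no, bab/bbaba meet in 1. 2a->2: no, abb/abbaa meet in 2. Open state 3: 2a->3.
bbb: 2b undefined. 2b->0: ok.
bbab: 3b undefined. 3b->0: no, a/bbaba meet in 0. 3b->1: no, a/bbaba meet in 0. 3b->2: ok.
abbaa: 3a undefined. 3a->0: no, a/abbaa meet in 0. 3a->1: no, bab/abbaa meet in 1. 3a->2: no, abb/abbaa meet in 2. 3a->3: ok.
All examples now run through 4 states with every (state, symbol) defined. Accept strings end in {0,1,2}, Reject strings end in {3}; accept={0,1,2}.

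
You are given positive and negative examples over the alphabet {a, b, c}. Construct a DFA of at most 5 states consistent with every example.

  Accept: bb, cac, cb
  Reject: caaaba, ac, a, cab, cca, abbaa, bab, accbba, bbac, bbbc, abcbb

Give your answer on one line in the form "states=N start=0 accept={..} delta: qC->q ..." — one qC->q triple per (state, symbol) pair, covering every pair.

states=4 start=0 accept={2} delta: 0a->0 0b->1 0c->1 1a->2 1b->2 1c->2 2a->3 2b->3 2c->2 3a->1 3b->0 3c->0

Fold the examples into a partial DFA from state 0: repeatedly fix the first undefined (state, symbol) met by the shortest-then-alphabetical prefix, trying targets in increasing order and rejecting any under which an Accept and a Reject string meet in one state with the same remainder; add a state when all current targets are rejected. Accepting states are where Accept strings end.
a: 0a undefined. 0a->0: ok.
b: 0b undefined. 0b->0: no, bb/a meet in 0. Open state 1: 0b->1.
c: 0c undefined. 0c->0: no, cac/ac meet in 0. 0c->1: ok.
ba: 1a undefined. 1a->0: no, cac/ac meet in 1. 1a->1: no, bb/cab meet in 1 with "b" left. Open state 2: 1a->2.
bb: 1b undefined. 1b->0: no, bb/a meet in 0. 1b->1: no, bb/ac meet in 1. 1b->2: ok.
cc: 1c undefined. 1c->0: no, bb/abcbb meet in 2. 1c->1: no, bb/cca meet in 2. 1c->2: ok.
bab: 2b undefined. 2b->0: no, bb/accbba meet in 2. 2b->1: no, bb/bbbc meet in 2. 2b->2: no, bb/cab meet in 2. Open state 3: 2b->3.
bba: 2a undefined. 2a->0: no, bb/caaaba meet in 2. 2a->1: no, bb/abbaa meet in 2. 2a->2: no, bb/cca meet in 2. 2a->3: ok.
cac: 2c undefined. 2c->0: no, cac/a meet in 0. 2c->1: no, cac/ac meet in 1. 2c->2: ok.
bbac: 3c undefined. 3c->0: ok.
caaa: 3a undefined. 3a->0: no, bb/caaaba meet in 2. 3a->1: ok.
abcbb: 3b undefined. 3b->0: ok.
All examples now run through 4 states with every (state, symbol) defined. Accept strings end in {2}, Reject strings end in {0,1,3}; accept={2}.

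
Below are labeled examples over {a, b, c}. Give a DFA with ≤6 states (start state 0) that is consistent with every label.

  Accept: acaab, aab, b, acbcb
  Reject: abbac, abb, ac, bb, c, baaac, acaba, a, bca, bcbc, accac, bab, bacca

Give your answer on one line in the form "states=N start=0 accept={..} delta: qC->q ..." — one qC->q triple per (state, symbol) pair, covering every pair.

states=3 start=0 accept={1} delta: 0a->0 0b->1 0c->0 1a->2 1b->0 1c->0 2a->0 2b->0 2c->0

Fold the examples into a partial DFA from state 0: repeatedly fix the first undefined (state, symbol) met by the shortest-then-alphabetical prefix, trying targets in increasing order and rejecting any under which an Accept and a Reject string meet in one state with the same remainder; add a state when all current targets are rejected. Accepting states are where Accept strings end.
a: 0a undefined. 0a->0: ok.
b: 0b undefined. 0b->0: no, aab/abb meet in 0. Open state 1: 0b->1.
c: 0c undefined. 0c->0: ok.
ba: 1a undefined. 1a->0: no, acaab/bab meet in 1. 1a->1: no, acaab/acaba meet in 1. Open state 2: 1a->2.
bb: 1b undefined. 1b->0: ok.
bc: 1c undefined. 1c->0: ok.
baa: 2a undefined. 2a->0: ok.
bab: 2b undefined. 2b->0: ok.
bac: 2c undefined. 2c->0: ok.
All examples now run through 3 states with every (state, symbol) defined. Accept strings end in {1}, Reject strings end in {0,2}; accept={1}.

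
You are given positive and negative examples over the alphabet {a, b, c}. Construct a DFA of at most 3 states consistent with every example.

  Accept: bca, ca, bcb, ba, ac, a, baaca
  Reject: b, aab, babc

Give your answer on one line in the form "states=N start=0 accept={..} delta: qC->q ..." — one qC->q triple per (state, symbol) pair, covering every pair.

states=2 start=0 accept={0} delta: 0a->0 0b->1 0c->0 1a->0 1b->0 1c->1

Fold the examples into a partial DFA from state 0: repeatedly fix the first undefined (state, symbol) met by the shortest-then-alphabetical prefix, trying targets in increasing order and rejecting any under which an Accept and a Reject string meet in one state with the same remainder; add a state when all current targets are rejected. Accepting states are where Accept strings end.
a: 0a undefined. 0a->0: ok.
b: 0b undefined. 0b->0: no, ba/b meet in 0. Open state 1: 0b->1.
c: 0c undefined. 0c->0: ok.
ba: 1a undefined. 1a->0: ok.
bc: 1c undefined. 1c->0: no, bca/babc meet in 0. 1c->1: ok.
bcb: 1b undefined. 1b->0: ok.
All examples now run through 2 states with every (state, symbol) defined. Accept strings end in {0}, Reject strings end in {1}; accept={0}.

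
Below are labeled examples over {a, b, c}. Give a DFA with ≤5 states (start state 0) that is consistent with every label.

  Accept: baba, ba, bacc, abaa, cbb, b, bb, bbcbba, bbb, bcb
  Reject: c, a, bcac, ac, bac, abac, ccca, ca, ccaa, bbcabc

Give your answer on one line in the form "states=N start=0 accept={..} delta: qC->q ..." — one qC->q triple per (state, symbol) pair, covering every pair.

states=3 start=0 accept={1} delta: 0a->0 0b->1 0c->0 1a->1 1b->1 1c->2 2a->0 2b->1 2c->1

State merging on the prefix tree: take the shortest (then alphabetical) example prefix whose next move is undefined and point that move at state 0, else 1, else 2, ...; a target is out if some Accept/Reject pair would then sit in one state with the same input left (inseparable). If every existing state is out, open a new one.
a: 0a undefined. 0a->0: ok.
b: 0b undefined. 0b->0: no, baba/a meet in 0. Open state 1: 0b->1.
c: 0c undefined. 0c->0: ok.
ba: 1a undefined. 1a->0: no, baba/c meet in 0. 1a->1: ok.
bb: 1b undefined. 1b->0: no, baba/c meet in 0. 1b->1: ok.
bc: 1c undefined. 1c->0: no, bacc/c meet in 0. 1c->1: no, baba/bcac meet in 1. Open state 2: 1c->2.
bca: 2a undefined. 2a->0: ok.
bcb: 2b undefined. 2b->0: no, bcb/c meet in 0. 2b->1: ok.
bacc: 2c undefined. 2c->0: no, bacc/c meet in 0. 2c->1: ok.
All examples now run through 3 states with every (state, symbol) defined. Accept strings end in {1}, Reject strings end in {0,2}; accept={1}.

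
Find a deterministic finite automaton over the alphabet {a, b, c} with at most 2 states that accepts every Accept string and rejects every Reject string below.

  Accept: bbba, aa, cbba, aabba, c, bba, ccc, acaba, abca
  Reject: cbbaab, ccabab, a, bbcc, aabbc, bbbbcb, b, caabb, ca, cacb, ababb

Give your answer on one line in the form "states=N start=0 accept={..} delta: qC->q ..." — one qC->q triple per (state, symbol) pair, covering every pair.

State merging on the prefix tree: take the shortest (then alphabetical) example prefix whose next move is undefined and point that move at state 0, else 1, else 2, ...; a target is out if some Accept/Reject pair would then sit in one state with the same input left (inseparable). If every existing state is out, open a new one.
a: 0a undefined. 0a->0: no, aa/a meet in 0. Open state 1: 0a->1.
b: 0b undefined. 0b->0: no, bbba/a meet in 1. 0b->1: ok.
c: 0c undefined. 0c->0: ok.
aa: 1a undefined. 1a->0: ok.
ab: 1b undefined. 1b->0: no, bbba/ccabab meet in 0. 1b->1: ok.
ac: 1c undefined. 1c->0: no, bbba/bbcc meet in 0. 1c->1: ok.
All examples now run through 2 states with every (state, symbol) defined. Accept strings end in {0}, Reject strings end in {1}; accept={0}.

states=2 start=0 accept={0} delta: 0a->1 0b->1 0c->0 1a->0 1b->1 1c->1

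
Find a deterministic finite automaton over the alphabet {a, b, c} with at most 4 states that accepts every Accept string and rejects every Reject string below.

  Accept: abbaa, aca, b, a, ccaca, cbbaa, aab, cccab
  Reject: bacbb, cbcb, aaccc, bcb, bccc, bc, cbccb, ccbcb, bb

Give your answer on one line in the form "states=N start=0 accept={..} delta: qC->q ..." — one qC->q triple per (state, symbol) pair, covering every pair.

Fold the examples into a partial DFA from state 0: repeatedly fix the first undefined (state, symbol) met by the shortest-then-alphabetical prefix, trying targets in increasing order and rejecting any under which an Accept and a Reject string meet in one state with the same remainder; add a state when all current targets are rejected. Accepting states are where Accept strings end.
a: 0a undefined. 0a->0: ok.
b: 0b undefined. 0b->0: no, abbaa/bb meet in 0. Open state 1: 0b->1.
c: 0c undefined. 0c->0: no, aca/aaccc meet in 0. 0c->1: ok.
ba: 1a undefined. 1a->0: ok.
bb: 1b undefined. 1b->0: no, abbaa/cbcb meet in 0. 1b->1: no, b/bacbb meet in 1. Open state 2: 1b->2.
bc: 1c undefined. 1c->0: no, aca/bccc meet in 0. 1c->1: no, b/aaccc meet in 1. 1c->2: ok.
bcb: 2b undefined. 2b->0: no, aca/bacbb meet in 0. 2b->1: no, b/bacbb meet in 1. 2b->2: ok.
bcc: 2c undefined. 2c->0: no, aca/aaccc meet in 0. 2c->1: no, b/aaccc meet in 1. 2c->2: ok.
cca: 2a undefined. 2a->0: ok.
All examples now run through 3 states with every (state, symbol) defined. Accept strings end in {0,1}, Reject strings end in {2}; accept={0,1}.

states=3 start=0 accept={0,1} delta: 0a->0 0b->1 0c->1 1a->0 1b->2 1c->2 2a->0 2b->2 2c->2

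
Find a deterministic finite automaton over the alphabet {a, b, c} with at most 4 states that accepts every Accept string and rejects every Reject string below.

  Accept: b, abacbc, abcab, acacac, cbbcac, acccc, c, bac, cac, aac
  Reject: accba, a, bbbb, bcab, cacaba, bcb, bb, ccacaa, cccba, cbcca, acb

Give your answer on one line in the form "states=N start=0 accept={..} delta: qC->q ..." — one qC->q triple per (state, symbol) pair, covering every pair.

Grow the machine one transition at a time. Run the examples from 0; the earliest place one falls off (shortest prefix, ties alphabetical) gets sent to the lowest-numbered state that keeps every Accept/Reject pair distinguishable — a pair clashes when both reach the same state with identical unread suffix — and to a fresh state only if none does.
a: 0a undefined. 0a->0: no, abcab/bcab meet in 0 with "bcab" left. Open state 1: 0a->1.
b: 0b undefined. 0b->0: no, b/bbbb meet in 0. 0b->1: no, b/a meet in 1. Open state 2: 0b->2.
c: 0c undefined. 0c->0: ok.
aa: 1a undefined. 1a->0: ok.
ab: 1b undefined. 1b->0: ok.
ac: 1c undefined. 1c->0: no, b/acb meet in 2. 1c->1: no, abacbc/acb meet in 0. 1c->2: ok.
ba: 2a undefined. 2a->0: no, abcab/cacaba meet in 0. 2a->1: no, abcab/ccacaa meet in 0. 2a->2: no, b/ccacaa meet in 2. Open state 3: 2a->3.
bb: 2b undefined. 2b->0: no, abacbc/bbbb meet in 0. 2b->1: no, b/bbbb meet in 2. 2b->2: no, b/bbbb meet in 2. 2b->3: ok.
bc: 2c undefined. 2c->0: no, b/bcb meet in 2. 2c->1: no, b/bcab meet in 2. 2c->2: ok.
bac: 3c undefined. 3c->0: ok.
bbb: 3b undefined. 3b->0: no, b/bbbb meet in 2. 3b->1: no, abacbc/bbbb meet in 0. 3b->2: no, b/bcab meet in 2. 3b->3: ok.
accba: 3a undefined. 3a->0: no, abacbc/accba meet in 0. 3a->1: ok.
All examples now run through 4 states with every (state, symbol) defined. Accept strings end in {0,2}, Reject strings end in {1,3}; accept={0,2}.

states=4 start=0 accept={0,2} delta: 0a->1 0b->2 0c->0 1a->0 1b->0 1c->2 2a->3 2b->3 2c->2 3a->1 3b->3 3c->0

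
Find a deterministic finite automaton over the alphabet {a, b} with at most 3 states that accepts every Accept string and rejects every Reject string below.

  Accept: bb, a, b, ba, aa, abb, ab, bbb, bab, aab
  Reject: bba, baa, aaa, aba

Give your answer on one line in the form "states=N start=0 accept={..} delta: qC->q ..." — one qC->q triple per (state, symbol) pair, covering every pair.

Grow the machine one transition at a time. Run the examples from 0; the earliest place one falls off (shortest prefix, ties alphabetical) gets sent to the lowest-numbered state that keeps every Accept/Reject pair distinguishable — a pair clashes when both reach the same state with identical unread suffix — and to a fresh state only if none does.
a: 0a undefined. 0a->0: no, a/aaa meet in 0. Open state 1: 0a->1.
b: 0b undefined. 0b->0: no, a/bba meet in 1. 0b->1: ok.
aa: 1a undefined. 1a->0: no, a/baa meet in 1. 1a->1: no, a/baa meet in 1. Open state 2: 1a->2.
ab: 1b undefined. 1b->0: no, a/bba meet in 1. 1b->1: no, ba/bba meet in 2. 1b->2: ok.
aaa: 2a undefined. 2a->0: ok.
aab: 2b undefined. 2b->0: no, abb/bba meet in 0. 2b->1: ok.
All examples now run through 3 states with every (state, symbol) defined. Accept strings end in {1,2}, Reject strings end in {0}; accept={1,2}.

states=3 start=0 accept={1,2} delta: 0a->1 0b->1 1a->2 1b->2 2a->0 2b->1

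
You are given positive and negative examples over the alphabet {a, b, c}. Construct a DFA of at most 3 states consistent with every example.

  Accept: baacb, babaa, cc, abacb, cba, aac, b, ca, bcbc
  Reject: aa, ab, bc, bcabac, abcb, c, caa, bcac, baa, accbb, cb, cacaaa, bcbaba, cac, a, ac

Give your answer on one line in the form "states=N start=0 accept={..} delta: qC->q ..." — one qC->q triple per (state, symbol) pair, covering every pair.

states=3 start=0 accept={0} delta: 0a->1 0b->0 0c->2 1a->2 1b->1 1c->1 2a->0 2b->2 2c->0

State merging on the prefix tree: take the shortest (then alphabetical) example prefix whose next move is undefined and point that move at state 0, else 1, else 2, ...; a target is out if some Accept/Reject pair would then sit in one state with the same input left (inseparable). If every existing state is out, open a new one.
a: 0a undefined. 0a->0: no, aac/c meet in 0 with "c" left. Open state 1: 0a->1.
b: 0b undefined. 0b->0: ok.
c: 0c undefined. 0c->0: no, cc/bc meet in 0. 0c->1: no, cc/ac meet in 1 with "c" left. Open state 2: 0c->2.
aa: 1a undefined. 1a->0: no, baacb/cb meet in 2 with "b" left. 1a->1: no, aac/ac meet in 1 with "c" left. 1a->2: ok.
ab: 1b undefined. 1b->0: no, babaa/aa meet in 2. 1b->1: ok.
ac: 1c undefined. 1c->0: no, b/abcb meet in 0. 1c->1: ok.
ca: 2a undefined. 2a->0: ok.
cb: 2b undefined. 2b->0: no, babaa/cb meet in 0. 2b->1: no, cba/aa meet in 2. 2b->2: ok.
cc: 2c undefined. 2c->0: ok.
All examples now run through 3 states with every (state, symbol) defined. Accept strings end in {0}, Reject strings end in {1,2}; accept={0}.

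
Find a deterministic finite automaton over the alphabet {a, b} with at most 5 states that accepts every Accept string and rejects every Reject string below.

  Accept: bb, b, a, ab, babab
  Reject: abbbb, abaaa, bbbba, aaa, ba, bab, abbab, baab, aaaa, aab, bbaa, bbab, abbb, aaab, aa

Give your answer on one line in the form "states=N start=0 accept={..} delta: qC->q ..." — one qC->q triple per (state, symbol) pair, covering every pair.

Fold the examples into a partial DFA from state 0: repeatedly fix the first undefined (state, symbol) met by the shortest-then-alphabetical prefix, trying targets in increasing order and rejecting any under which an Accept and a Reject string meet in one state with the same remainder; add a state when all current targets are rejected. Accepting states are where Accept strings end.
a: 0a undefined. 0a->0: no, b/aab meet in 0 with "b" left. Open state 1: 0a->1.
b: 0b undefined. 0b->0: no, a/bbbba meet in 1. 0b->1: ok.
aa: 1a undefined. 1a->0: no, bb/baab meet in 1 with "b" left. 1a->1: no, bb/bab meet in 1 with "b" left. Open state 2: 1a->2.
ab: 1b undefined. 1b->0: no, bb/bbab meet in 0. 1b->1: no, bb/abbbb meet in 1. 1b->2: no, bb/ba meet in 2. Open state 3: 1b->3.
aaa: 2a undefined. 2a->0: no, b/baab meet in 1. 2a->1: no, bb/baab meet in 3. 2a->2: ok.
aab: 2b undefined. 2b->0: ok.
aba: 3a undefined. 3a->0: no, b/bbaa meet in 1. 3a->1: no, bb/bbab meet in 3. 3a->2: ok.
abb: 3b undefined. 3b->0: no, bb/abbbb meet in 3. 3b->1: no, bb/abbb meet in 3. 3b->2: no, b/abbbb meet in 1. 3b->3: no, bb/abbbb meet in 3. Open state 4: 3b->4.
abba: 4a undefined. 4a->0: no, b/abbab meet in 1. 4a->1: no, bb/abbab meet in 3. 4a->2: ok.
abbb: 4b undefined. 4b->0: no, b/abbbb meet in 1. 4b->1: no, bb/abbbb meet in 3. 4b->2: ok.
All examples now run through 5 states with every (state, symbol) defined. Accept strings end in {1,3}, Reject strings end in {0,2}; accept={1,3}.

states=5 start=0 accept={1,3} delta: 0a->1 0b->1 1a->2 1b->3 2a->2 2b->0 3a->2 3b->4 4a->2 4b->2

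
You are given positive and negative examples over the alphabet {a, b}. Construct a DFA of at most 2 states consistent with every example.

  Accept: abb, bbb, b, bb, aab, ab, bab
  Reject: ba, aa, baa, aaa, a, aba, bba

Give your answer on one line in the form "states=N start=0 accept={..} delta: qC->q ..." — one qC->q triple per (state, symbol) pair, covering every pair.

Fold the examples into a partial DFA from state 0: repeatedly fix the first undefined (state, symbol) met by the shortest-then-alphabetical prefix, trying targets in increasing order and rejecting any under which an Accept and a Reject string meet in one state with the same remainder; add a state when all current targets are rejected. Accepting states are where Accept strings end.
a: 0a undefined. 0a->0: ok.
b: 0b undefined. 0b->0: no, abb/ba meet in 0. Open state 1: 0b->1.
ba: 1a undefined. 1a->0: ok.
bb: 1b undefined. 1b->0: no, abb/ba meet in 0. 1b->1: ok.
All examples now run through 2 states with every (state, symbol) defined. Accept strings end in {1}, Reject strings end in {0}; accept={1}.

states=2 start=0 accept={1} delta: 0a->0 0b->1 1a->0 1b->1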